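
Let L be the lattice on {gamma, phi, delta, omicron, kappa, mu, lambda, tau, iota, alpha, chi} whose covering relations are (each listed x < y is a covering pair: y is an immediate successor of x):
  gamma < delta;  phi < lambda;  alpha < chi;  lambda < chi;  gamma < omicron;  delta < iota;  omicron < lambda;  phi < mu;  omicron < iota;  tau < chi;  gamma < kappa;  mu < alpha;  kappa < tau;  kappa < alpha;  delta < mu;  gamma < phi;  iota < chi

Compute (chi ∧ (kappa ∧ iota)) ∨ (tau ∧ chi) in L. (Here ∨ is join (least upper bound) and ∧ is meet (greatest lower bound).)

tau

kappa ∧ iota = gamma
chi ∧ gamma = gamma
tau ∧ chi = tau
gamma ∨ tau = tau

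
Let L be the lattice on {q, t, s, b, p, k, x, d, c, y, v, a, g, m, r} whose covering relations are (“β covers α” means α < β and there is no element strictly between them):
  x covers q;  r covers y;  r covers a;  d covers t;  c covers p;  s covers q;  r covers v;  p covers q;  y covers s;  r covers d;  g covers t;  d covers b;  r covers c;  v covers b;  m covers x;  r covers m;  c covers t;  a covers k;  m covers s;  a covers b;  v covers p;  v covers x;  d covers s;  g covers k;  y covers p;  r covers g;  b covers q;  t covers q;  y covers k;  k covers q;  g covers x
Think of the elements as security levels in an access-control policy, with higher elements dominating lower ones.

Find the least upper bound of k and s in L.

Common upper bounds of {k, s}: r, y.
The least among these is y.

y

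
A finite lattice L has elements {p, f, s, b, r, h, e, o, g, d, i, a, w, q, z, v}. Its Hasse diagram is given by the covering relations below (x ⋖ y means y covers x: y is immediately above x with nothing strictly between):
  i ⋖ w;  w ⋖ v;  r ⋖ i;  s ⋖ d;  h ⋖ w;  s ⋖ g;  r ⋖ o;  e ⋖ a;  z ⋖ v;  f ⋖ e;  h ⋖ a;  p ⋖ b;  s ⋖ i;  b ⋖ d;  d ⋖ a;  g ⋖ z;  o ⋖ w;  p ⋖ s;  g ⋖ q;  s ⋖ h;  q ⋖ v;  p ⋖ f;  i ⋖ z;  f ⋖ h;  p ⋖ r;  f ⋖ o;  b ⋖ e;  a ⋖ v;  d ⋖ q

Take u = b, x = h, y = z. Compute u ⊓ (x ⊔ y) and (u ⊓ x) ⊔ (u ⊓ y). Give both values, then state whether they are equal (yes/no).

x ⊔ y = v, so u ⊓ (x ⊔ y) = b ⊓ v = b.
u ⊓ x = p and u ⊓ y = p, so (u ⊓ x) ⊔ (u ⊓ y) = p ⊔ p = p.
Equal: no.

b; p; no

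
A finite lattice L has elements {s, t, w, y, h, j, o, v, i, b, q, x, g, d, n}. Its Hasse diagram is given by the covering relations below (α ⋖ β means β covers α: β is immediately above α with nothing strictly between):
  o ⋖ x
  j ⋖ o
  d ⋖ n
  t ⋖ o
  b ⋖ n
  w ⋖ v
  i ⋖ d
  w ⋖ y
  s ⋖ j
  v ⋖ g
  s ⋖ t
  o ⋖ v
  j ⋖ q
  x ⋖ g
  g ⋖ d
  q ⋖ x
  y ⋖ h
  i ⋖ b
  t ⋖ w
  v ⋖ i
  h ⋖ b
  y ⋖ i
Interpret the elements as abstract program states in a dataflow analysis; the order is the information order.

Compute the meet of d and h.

Common lower bounds of {d, h}: s, t, w, y.
The greatest among these is y.

y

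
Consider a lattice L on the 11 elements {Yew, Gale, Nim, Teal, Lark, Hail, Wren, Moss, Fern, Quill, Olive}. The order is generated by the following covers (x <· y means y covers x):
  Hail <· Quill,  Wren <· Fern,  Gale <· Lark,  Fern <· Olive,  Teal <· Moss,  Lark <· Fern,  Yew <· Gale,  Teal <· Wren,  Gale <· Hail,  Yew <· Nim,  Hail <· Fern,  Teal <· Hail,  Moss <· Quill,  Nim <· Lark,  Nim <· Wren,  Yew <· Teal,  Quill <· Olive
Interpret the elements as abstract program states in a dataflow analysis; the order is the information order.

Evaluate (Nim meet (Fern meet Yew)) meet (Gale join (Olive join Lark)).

Fern ∧ Yew = Yew
Nim ∧ Yew = Yew
Olive ∨ Lark = Olive
Gale ∨ Olive = Olive
Yew ∧ Olive = Yew

Yew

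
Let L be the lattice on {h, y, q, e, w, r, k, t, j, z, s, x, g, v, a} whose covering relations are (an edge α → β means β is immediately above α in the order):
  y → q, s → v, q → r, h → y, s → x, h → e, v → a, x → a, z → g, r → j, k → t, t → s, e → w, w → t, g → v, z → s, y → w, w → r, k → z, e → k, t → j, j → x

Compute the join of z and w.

s

Common upper bounds of {z, w}: a, s, v, x.
The least among these is s.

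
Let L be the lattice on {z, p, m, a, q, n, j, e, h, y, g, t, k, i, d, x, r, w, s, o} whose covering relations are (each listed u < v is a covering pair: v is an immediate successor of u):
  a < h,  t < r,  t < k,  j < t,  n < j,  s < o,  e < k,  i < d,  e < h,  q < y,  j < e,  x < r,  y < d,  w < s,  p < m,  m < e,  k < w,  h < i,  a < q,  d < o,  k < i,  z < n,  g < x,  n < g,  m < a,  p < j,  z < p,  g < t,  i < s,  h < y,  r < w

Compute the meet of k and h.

Common lower bounds of {k, h}: e, j, m, n, p, z.
The greatest among these is e.

e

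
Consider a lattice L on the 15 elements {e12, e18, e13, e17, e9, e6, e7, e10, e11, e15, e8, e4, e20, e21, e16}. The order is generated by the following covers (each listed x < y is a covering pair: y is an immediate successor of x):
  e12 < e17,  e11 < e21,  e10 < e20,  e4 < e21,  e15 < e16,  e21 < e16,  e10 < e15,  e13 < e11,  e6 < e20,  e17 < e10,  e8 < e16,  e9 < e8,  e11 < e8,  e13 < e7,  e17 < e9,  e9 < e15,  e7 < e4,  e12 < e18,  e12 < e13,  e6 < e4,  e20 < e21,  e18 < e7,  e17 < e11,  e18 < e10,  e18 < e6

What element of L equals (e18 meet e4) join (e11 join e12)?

e18 ∧ e4 = e18
e11 ∨ e12 = e11
e18 ∨ e11 = e21

e21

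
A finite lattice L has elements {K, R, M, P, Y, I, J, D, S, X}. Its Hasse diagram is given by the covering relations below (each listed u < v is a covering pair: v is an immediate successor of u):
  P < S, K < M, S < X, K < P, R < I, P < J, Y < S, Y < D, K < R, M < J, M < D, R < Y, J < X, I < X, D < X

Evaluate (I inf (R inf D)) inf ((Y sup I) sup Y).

R

R ∧ D = R
I ∧ R = R
Y ∨ I = X
X ∨ Y = X
R ∧ X = R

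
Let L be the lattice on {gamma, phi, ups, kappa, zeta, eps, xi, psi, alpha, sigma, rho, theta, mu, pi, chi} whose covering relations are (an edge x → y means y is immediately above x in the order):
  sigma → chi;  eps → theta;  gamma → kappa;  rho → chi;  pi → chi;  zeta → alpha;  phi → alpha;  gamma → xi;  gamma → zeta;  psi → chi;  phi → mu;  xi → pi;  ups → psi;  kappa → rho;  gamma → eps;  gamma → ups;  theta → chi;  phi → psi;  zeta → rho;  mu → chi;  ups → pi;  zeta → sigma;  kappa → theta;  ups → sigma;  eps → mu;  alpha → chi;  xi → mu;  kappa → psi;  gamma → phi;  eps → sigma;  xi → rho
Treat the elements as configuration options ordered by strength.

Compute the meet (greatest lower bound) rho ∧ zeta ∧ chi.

zeta

Common lower bounds of {rho, zeta, chi}: gamma, zeta.
The greatest among these is zeta.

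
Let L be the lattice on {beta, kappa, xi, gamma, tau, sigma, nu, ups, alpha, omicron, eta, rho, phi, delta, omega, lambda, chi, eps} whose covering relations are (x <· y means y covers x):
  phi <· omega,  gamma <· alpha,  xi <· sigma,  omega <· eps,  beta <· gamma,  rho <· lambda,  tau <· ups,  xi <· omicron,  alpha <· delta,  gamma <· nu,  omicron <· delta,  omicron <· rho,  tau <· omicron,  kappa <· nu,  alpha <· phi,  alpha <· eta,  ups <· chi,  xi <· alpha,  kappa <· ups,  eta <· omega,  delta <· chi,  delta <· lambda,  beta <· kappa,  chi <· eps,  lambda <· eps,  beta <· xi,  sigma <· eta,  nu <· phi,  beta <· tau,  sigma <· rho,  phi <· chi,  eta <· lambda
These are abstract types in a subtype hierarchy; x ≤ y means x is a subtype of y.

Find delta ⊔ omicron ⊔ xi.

delta

Common upper bounds of {delta, omicron, xi}: chi, delta, eps, lambda.
The least among these is delta.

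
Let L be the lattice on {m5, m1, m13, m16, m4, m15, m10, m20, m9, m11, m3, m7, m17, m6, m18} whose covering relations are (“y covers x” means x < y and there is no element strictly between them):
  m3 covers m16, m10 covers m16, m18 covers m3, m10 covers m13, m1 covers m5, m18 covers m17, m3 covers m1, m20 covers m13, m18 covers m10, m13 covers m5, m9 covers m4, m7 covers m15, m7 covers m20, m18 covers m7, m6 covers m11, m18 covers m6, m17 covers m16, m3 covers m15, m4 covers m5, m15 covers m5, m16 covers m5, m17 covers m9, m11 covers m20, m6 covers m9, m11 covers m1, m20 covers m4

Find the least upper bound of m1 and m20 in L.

m11

Common upper bounds of {m1, m20}: m11, m18, m6.
The least among these is m11.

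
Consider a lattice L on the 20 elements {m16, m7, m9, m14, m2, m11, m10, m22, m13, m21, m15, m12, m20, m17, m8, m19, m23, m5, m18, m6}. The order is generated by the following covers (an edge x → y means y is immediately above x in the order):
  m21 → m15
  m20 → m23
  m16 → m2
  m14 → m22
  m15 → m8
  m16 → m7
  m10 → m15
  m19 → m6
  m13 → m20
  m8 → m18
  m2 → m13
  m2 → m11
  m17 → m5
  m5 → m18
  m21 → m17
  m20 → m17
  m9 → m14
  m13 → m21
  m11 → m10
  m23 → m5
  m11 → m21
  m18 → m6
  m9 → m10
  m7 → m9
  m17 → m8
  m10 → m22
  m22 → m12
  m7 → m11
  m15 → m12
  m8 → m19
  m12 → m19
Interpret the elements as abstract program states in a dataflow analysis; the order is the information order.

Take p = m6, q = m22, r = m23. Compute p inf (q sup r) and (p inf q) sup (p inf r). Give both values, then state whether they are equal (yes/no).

q sup r = m6, so p inf (q sup r) = m6 inf m6 = m6.
p inf q = m22 and p inf r = m23, so (p inf q) sup (p inf r) = m22 sup m23 = m6.
Equal: yes.

m6; m6; yes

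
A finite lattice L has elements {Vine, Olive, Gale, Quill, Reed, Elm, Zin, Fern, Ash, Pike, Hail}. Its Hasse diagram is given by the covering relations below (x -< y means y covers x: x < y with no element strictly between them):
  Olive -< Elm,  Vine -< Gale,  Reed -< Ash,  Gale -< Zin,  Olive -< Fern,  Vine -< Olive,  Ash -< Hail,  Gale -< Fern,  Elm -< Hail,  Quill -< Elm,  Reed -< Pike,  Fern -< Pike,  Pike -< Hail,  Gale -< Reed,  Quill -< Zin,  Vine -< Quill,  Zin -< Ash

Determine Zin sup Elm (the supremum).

Common upper bounds of {Zin, Elm}: Hail.
The least among these is Hail.

Hail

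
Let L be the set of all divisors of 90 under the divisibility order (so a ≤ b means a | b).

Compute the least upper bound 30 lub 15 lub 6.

30

In the divisibility order, the join is the least common multiple: lcm(30, 15, 6) = 30.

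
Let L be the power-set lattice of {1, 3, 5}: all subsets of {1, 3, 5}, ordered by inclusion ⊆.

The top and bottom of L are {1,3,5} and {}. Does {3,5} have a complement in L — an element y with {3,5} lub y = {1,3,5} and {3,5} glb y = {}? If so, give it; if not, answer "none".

{1}

Need y with {3,5} ∨ y = {1,3,5} and {3,5} ∧ y = {}.
Checking each element gives: {1}.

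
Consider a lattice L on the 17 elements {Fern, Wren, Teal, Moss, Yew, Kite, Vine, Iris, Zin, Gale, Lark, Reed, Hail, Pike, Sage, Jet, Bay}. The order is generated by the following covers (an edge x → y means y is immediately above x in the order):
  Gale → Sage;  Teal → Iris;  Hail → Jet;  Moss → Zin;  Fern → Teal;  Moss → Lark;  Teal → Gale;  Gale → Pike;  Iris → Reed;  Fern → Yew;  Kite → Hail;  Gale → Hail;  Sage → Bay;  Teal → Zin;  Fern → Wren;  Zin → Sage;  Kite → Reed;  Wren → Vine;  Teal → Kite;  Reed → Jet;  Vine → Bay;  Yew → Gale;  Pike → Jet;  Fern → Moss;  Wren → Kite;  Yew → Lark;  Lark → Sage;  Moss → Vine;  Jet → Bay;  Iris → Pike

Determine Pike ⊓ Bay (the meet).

Common lower bounds of {Pike, Bay}: Fern, Gale, Iris, Pike, Teal, Yew.
The greatest among these is Pike.

Pike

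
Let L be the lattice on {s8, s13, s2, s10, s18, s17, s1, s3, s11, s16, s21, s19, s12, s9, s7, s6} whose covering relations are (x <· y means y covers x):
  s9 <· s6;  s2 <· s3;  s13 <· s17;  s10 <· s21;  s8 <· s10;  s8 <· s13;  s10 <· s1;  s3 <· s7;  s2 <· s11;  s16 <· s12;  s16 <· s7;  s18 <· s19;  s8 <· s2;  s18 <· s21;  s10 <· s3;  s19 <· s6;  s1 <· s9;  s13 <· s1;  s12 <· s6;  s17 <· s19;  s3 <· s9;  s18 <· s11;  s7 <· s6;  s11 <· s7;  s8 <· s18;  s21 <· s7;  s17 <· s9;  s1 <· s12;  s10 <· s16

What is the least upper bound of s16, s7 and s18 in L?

s7

Common upper bounds of {s16, s7, s18}: s6, s7.
The least among these is s7.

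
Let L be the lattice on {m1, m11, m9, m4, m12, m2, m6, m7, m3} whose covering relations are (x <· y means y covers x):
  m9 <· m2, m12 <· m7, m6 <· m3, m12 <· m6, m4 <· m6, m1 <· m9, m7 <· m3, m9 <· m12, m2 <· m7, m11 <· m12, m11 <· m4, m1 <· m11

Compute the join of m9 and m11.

m12

Common upper bounds of {m9, m11}: m12, m3, m6, m7.
The least among these is m12.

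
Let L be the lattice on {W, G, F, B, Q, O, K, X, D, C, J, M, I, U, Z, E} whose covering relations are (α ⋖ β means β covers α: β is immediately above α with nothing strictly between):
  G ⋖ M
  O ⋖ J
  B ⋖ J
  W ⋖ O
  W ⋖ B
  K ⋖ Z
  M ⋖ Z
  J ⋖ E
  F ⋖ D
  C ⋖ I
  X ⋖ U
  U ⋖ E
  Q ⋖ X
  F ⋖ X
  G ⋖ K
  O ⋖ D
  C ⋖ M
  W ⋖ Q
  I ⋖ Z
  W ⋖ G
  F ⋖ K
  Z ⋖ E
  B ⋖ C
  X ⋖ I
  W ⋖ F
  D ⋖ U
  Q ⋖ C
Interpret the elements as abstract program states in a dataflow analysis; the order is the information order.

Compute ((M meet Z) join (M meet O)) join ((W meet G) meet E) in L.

M

M ∧ Z = M
M ∧ O = W
M ∨ W = M
W ∧ G = W
W ∧ E = W
M ∨ W = M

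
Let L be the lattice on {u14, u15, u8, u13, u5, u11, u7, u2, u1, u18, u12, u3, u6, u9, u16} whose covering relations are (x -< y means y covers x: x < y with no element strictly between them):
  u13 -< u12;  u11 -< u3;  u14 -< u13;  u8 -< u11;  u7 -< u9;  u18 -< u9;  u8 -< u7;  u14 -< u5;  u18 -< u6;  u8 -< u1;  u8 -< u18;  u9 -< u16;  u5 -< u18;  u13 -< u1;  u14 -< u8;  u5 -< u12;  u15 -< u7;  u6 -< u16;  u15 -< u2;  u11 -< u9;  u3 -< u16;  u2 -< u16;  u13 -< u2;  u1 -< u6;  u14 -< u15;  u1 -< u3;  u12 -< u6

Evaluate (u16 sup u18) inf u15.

u16 ∨ u18 = u16
u16 ∧ u15 = u15

u15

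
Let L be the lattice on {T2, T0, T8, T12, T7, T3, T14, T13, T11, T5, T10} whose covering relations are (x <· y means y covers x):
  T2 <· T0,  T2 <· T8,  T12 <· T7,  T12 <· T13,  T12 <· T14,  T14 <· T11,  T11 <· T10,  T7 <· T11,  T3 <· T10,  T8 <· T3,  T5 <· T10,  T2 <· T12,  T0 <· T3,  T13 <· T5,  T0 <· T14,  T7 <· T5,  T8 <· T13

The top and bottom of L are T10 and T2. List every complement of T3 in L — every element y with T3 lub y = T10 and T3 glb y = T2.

Need y with T3 ∨ y = T10 and T3 ∧ y = T2.
Checking each element gives: T12, T7.

T12, T7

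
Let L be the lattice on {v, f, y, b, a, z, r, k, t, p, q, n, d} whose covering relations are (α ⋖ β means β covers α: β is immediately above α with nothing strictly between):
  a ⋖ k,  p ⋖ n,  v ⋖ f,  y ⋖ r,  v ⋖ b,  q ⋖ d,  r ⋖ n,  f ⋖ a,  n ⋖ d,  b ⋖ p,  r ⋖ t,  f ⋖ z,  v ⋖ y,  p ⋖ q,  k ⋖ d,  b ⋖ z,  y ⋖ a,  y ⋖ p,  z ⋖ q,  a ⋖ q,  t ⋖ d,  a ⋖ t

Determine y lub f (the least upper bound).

Common upper bounds of {y, f}: a, d, k, q, t.
The least among these is a.

a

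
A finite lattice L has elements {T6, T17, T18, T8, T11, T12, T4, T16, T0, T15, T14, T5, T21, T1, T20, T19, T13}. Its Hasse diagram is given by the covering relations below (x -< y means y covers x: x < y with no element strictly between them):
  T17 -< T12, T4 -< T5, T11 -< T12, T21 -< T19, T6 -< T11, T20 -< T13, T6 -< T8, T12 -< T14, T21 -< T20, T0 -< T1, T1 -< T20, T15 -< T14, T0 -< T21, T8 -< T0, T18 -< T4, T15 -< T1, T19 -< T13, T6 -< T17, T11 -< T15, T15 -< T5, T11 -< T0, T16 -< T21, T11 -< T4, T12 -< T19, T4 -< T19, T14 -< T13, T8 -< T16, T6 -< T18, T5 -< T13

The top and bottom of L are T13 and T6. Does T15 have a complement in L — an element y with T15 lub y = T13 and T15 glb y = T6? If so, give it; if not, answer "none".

For every candidate y, either T15 ∨ y ≠ T13 or T15 ∧ y ≠ T6; no complement exists.

none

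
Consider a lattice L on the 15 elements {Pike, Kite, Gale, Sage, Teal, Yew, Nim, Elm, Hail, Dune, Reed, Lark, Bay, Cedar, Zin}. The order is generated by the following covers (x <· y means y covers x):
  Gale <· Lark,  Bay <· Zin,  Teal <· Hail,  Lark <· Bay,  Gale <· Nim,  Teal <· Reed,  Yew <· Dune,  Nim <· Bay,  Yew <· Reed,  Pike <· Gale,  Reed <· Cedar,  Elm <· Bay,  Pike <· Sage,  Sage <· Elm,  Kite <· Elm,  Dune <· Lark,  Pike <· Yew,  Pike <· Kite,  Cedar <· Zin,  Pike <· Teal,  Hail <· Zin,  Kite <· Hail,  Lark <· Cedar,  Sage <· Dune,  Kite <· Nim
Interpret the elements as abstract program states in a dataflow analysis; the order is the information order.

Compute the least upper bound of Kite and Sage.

Common upper bounds of {Kite, Sage}: Bay, Elm, Zin.
The least among these is Elm.

Elm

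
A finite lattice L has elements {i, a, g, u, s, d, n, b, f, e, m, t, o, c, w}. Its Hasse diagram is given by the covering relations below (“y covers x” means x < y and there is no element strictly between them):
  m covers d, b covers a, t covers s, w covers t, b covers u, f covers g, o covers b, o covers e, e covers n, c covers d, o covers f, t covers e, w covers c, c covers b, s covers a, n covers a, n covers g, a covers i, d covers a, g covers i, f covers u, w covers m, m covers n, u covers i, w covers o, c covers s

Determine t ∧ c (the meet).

Common lower bounds of {t, c}: a, i, s.
The greatest among these is s.

s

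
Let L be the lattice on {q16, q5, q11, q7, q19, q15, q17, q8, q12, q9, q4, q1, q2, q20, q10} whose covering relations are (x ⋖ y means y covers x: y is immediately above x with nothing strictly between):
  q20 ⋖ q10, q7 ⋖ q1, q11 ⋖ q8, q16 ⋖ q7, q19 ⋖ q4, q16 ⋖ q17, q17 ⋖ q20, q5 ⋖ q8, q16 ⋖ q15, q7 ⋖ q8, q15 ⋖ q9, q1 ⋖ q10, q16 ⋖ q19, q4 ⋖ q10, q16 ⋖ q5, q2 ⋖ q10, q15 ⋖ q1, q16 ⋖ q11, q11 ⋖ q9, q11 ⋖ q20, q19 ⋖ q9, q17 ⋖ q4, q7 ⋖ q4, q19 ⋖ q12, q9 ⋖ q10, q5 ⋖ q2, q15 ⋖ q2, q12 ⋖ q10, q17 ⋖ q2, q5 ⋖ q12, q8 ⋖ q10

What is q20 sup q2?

q10

Common upper bounds of {q20, q2}: q10.
The least among these is q10.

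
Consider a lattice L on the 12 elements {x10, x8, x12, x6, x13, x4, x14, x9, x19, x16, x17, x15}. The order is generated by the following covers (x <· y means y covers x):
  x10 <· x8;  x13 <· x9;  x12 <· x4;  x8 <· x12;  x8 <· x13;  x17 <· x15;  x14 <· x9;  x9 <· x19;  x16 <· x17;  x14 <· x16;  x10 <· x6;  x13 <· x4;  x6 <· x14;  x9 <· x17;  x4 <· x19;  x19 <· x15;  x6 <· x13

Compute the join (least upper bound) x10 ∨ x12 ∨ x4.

x4

Common upper bounds of {x10, x12, x4}: x15, x19, x4.
The least among these is x4.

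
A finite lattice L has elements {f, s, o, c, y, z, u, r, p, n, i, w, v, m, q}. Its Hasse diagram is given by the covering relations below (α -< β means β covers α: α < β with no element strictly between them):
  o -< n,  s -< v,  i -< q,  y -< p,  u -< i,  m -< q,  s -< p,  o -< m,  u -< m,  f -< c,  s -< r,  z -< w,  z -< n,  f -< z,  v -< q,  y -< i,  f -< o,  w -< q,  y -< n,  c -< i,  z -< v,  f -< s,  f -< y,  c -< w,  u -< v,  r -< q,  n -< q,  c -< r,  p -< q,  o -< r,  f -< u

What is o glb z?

f

Common lower bounds of {o, z}: f.
The greatest among these is f.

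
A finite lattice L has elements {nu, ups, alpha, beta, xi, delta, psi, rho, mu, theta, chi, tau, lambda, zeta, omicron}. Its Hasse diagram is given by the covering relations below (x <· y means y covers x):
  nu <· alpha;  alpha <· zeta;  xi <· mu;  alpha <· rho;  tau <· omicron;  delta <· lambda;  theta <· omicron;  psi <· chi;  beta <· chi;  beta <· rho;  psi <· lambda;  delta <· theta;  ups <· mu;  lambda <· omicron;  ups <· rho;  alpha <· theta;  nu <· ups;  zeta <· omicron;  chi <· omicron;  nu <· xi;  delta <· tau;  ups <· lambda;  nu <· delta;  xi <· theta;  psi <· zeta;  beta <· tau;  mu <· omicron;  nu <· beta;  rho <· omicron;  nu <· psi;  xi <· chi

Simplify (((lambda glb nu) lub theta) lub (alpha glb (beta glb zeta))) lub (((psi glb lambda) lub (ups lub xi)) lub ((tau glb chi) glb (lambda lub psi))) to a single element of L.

omicron

lambda ∧ nu = nu
nu ∨ theta = theta
beta ∧ zeta = nu
alpha ∧ nu = nu
theta ∨ nu = theta
psi ∧ lambda = psi
ups ∨ xi = mu
psi ∨ mu = omicron
tau ∧ chi = beta
lambda ∨ psi = lambda
beta ∧ lambda = nu
omicron ∨ nu = omicron
theta ∨ omicron = omicron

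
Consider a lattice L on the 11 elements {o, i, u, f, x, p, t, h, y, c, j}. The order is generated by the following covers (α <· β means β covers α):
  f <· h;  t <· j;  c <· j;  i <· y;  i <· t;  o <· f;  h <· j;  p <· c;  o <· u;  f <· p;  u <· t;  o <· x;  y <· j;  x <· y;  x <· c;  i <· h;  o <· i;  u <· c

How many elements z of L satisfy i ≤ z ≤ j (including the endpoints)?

5

The interval [i, j] = {h, i, j, t, y}, which has 5 elements.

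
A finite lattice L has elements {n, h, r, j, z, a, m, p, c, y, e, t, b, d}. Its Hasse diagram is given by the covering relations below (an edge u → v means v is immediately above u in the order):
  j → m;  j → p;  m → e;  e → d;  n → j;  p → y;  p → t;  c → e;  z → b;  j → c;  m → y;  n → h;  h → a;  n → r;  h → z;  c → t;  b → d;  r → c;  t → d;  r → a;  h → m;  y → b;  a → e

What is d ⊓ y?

y

Common lower bounds of {d, y}: h, j, m, n, p, y.
The greatest among these is y.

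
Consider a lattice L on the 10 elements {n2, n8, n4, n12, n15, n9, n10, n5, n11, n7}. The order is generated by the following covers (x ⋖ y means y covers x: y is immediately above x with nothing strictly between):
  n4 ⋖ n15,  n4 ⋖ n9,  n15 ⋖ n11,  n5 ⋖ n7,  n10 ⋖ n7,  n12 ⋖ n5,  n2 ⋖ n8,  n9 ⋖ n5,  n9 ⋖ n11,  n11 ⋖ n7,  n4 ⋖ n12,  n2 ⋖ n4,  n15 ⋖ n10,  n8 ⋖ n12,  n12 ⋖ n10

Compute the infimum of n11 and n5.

Common lower bounds of {n11, n5}: n2, n4, n9.
The greatest among these is n9.

n9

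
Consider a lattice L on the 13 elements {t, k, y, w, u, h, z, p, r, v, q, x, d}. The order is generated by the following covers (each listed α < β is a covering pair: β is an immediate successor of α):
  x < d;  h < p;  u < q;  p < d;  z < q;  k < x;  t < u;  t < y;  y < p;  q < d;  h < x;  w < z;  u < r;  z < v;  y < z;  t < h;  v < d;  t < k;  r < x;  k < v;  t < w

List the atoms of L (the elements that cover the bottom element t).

h, k, u, w, y

The atoms are exactly the elements that cover t: h, k, u, w, y.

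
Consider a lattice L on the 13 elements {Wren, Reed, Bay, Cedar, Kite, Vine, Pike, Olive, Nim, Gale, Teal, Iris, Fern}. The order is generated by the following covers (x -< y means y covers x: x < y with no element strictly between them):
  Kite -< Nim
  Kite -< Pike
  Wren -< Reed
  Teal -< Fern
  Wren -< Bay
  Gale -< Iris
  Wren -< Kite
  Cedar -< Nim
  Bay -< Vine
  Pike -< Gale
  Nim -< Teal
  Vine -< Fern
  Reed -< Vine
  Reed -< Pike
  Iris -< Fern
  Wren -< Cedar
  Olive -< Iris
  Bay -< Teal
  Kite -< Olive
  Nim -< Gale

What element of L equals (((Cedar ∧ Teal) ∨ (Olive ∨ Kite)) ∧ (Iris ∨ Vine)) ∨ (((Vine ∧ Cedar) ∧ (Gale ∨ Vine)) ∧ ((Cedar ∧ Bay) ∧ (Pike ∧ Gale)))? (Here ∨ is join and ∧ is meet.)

Cedar ∧ Teal = Cedar
Olive ∨ Kite = Olive
Cedar ∨ Olive = Iris
Iris ∨ Vine = Fern
Iris ∧ Fern = Iris
Vine ∧ Cedar = Wren
Gale ∨ Vine = Fern
Wren ∧ Fern = Wren
Cedar ∧ Bay = Wren
Pike ∧ Gale = Pike
Wren ∧ Pike = Wren
Wren ∧ Wren = Wren
Iris ∨ Wren = Iris

Iris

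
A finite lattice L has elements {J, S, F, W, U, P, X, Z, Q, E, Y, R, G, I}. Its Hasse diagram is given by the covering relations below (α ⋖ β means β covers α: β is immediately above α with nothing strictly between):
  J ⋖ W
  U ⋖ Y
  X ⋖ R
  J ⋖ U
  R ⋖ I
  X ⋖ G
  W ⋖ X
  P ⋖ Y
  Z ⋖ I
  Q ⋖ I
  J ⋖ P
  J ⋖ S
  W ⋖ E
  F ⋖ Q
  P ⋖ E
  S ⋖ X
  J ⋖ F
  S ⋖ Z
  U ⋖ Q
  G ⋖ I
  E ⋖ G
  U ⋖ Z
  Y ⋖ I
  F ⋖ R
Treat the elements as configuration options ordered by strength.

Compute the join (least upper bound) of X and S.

Common upper bounds of {X, S}: G, I, R, X.
The least among these is X.

X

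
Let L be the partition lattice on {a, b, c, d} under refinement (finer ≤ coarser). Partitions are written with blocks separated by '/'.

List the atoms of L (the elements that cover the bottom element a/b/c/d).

The atoms are exactly the elements that cover a/b/c/d: a/b/cd, a/bc/d, a/bd/c, ab/c/d, ac/b/d, ad/b/c.

a/b/cd, a/bc/d, a/bd/c, ab/c/d, ac/b/d, ad/b/c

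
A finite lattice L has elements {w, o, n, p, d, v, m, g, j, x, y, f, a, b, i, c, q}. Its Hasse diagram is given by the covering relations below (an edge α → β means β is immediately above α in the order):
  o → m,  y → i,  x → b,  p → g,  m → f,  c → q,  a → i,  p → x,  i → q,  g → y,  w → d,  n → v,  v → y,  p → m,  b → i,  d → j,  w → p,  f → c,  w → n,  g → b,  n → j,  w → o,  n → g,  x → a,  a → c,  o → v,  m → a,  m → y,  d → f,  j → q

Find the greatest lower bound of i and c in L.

Common lower bounds of {i, c}: a, m, o, p, w, x.
The greatest among these is a.

a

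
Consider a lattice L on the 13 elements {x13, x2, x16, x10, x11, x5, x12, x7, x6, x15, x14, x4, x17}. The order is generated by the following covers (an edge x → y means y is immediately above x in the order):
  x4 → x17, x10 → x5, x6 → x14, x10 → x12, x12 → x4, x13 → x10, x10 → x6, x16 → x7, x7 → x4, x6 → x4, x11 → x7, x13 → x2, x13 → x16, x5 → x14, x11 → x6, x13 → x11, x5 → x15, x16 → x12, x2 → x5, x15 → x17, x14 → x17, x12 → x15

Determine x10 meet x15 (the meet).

x10

Common lower bounds of {x10, x15}: x10, x13.
The greatest among these is x10.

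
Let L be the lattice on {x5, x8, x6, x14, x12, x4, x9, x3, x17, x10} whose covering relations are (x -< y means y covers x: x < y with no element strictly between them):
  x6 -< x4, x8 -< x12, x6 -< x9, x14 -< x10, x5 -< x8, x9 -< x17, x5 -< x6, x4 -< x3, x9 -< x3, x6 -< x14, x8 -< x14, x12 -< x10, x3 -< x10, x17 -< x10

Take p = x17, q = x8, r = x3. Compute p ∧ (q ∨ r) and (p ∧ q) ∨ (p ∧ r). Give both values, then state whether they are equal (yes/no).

x17; x9; no

q ∨ r = x10, so p ∧ (q ∨ r) = x17 ∧ x10 = x17.
p ∧ q = x5 and p ∧ r = x9, so (p ∧ q) ∨ (p ∧ r) = x5 ∨ x9 = x9.
Equal: no.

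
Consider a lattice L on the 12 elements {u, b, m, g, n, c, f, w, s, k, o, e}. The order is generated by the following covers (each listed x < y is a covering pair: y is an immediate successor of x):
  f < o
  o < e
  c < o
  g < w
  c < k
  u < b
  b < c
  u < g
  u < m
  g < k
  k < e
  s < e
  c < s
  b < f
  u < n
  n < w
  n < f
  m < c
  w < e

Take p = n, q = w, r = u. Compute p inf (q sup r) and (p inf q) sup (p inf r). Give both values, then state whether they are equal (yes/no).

n; n; yes

q sup r = w, so p inf (q sup r) = n inf w = n.
p inf q = n and p inf r = u, so (p inf q) sup (p inf r) = n sup u = n.
Equal: yes.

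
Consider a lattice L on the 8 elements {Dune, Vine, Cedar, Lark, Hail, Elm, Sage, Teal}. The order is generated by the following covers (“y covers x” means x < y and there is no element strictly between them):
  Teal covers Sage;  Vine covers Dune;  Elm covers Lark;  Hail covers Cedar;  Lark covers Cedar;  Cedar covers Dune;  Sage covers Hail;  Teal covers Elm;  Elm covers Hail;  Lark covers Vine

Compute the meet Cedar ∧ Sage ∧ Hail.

Cedar

Common lower bounds of {Cedar, Sage, Hail}: Cedar, Dune.
The greatest among these is Cedar.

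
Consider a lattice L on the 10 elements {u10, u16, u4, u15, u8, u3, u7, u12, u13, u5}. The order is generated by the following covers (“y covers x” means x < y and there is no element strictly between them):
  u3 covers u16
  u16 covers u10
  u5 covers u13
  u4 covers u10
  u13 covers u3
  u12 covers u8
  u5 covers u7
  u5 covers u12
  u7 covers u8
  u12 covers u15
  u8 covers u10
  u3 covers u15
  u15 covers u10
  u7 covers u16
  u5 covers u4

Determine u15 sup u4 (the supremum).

Common upper bounds of {u15, u4}: u5.
The least among these is u5.

u5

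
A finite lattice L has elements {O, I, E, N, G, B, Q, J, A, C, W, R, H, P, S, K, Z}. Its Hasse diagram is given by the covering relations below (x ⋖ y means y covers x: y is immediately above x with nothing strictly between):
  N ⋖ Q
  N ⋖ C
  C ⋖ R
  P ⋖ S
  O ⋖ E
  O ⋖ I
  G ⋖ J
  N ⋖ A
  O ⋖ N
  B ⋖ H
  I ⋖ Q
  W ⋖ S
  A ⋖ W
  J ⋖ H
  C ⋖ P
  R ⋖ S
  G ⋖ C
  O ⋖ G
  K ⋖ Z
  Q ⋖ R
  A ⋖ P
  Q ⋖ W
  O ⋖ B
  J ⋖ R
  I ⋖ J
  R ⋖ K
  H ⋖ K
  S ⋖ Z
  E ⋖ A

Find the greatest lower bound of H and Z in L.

Common lower bounds of {H, Z}: B, G, H, I, J, O.
The greatest among these is H.

H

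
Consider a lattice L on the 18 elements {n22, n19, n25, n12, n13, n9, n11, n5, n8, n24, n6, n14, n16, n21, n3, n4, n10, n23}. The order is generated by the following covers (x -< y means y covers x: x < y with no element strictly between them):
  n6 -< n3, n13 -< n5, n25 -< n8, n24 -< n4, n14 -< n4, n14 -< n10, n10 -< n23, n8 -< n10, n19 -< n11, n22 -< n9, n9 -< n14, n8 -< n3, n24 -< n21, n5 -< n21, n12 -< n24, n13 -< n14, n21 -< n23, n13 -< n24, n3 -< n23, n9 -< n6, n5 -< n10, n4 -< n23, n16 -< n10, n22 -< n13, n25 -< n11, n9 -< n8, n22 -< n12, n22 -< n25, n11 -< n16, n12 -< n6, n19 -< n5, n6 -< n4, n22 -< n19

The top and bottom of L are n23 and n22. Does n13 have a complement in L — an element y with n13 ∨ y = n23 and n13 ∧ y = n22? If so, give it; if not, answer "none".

n3

Need y with n13 ∨ y = n23 and n13 ∧ y = n22.
Checking each element gives: n3.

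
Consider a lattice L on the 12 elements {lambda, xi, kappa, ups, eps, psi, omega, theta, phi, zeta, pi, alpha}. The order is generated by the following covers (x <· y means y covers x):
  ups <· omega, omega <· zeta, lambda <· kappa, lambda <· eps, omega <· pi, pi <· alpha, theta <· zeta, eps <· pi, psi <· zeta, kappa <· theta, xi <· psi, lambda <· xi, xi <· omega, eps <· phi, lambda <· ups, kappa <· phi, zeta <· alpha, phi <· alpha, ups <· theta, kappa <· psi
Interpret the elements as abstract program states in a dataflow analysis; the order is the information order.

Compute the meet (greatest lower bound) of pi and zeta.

omega

Common lower bounds of {pi, zeta}: lambda, omega, ups, xi.
The greatest among these is omega.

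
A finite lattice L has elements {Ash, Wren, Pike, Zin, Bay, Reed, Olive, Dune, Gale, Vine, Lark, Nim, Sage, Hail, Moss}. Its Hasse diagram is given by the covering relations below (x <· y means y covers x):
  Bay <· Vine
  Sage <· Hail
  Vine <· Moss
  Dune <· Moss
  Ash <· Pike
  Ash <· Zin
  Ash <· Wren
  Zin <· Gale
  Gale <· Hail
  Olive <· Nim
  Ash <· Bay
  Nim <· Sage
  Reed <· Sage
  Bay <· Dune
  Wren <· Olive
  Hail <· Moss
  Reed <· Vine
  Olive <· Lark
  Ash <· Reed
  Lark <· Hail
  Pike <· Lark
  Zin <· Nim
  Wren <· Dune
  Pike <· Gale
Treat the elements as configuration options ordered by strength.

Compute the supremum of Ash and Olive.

Common upper bounds of {Ash, Olive}: Hail, Lark, Moss, Nim, Olive, Sage.
The least among these is Olive.

Olive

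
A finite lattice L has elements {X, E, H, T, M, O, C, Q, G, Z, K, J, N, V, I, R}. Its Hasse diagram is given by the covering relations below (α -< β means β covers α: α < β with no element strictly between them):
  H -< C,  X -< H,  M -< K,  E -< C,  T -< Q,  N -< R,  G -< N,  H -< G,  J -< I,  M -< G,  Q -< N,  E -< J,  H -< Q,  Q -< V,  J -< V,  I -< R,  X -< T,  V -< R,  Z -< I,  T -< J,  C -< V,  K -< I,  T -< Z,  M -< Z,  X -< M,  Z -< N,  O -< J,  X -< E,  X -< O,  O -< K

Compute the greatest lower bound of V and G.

Common lower bounds of {V, G}: H, X.
The greatest among these is H.

H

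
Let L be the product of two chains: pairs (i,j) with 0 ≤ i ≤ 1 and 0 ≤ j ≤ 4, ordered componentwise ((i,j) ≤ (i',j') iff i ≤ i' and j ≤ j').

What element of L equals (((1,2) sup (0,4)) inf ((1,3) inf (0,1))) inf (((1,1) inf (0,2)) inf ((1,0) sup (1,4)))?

(0,1)

(1,2) ∨ (0,4) = (1,4)
(1,3) ∧ (0,1) = (0,1)
(1,4) ∧ (0,1) = (0,1)
(1,1) ∧ (0,2) = (0,1)
(1,0) ∨ (1,4) = (1,4)
(0,1) ∧ (1,4) = (0,1)
(0,1) ∧ (0,1) = (0,1)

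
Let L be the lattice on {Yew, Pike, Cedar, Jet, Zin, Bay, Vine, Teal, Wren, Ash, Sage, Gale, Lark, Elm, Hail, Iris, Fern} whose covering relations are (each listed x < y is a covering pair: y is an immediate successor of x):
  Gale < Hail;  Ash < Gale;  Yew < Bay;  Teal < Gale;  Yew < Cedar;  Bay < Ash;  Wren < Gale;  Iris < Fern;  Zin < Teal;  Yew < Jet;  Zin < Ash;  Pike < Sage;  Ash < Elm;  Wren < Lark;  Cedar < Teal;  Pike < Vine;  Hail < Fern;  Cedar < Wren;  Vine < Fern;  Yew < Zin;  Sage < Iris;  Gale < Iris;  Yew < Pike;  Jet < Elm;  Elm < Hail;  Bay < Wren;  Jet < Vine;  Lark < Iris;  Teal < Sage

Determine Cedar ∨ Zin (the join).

Teal

Common upper bounds of {Cedar, Zin}: Fern, Gale, Hail, Iris, Sage, Teal.
The least among these is Teal.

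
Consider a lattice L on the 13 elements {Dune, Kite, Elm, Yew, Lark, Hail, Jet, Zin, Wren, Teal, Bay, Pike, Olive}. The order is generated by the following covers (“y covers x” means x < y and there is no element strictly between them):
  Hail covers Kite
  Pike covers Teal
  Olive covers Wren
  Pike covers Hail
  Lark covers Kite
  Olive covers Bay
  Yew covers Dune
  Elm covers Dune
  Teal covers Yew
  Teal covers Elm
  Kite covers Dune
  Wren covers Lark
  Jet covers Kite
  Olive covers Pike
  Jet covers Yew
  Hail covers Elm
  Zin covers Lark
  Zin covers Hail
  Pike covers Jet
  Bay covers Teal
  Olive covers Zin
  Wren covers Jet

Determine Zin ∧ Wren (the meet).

Common lower bounds of {Zin, Wren}: Dune, Kite, Lark.
The greatest among these is Lark.

Lark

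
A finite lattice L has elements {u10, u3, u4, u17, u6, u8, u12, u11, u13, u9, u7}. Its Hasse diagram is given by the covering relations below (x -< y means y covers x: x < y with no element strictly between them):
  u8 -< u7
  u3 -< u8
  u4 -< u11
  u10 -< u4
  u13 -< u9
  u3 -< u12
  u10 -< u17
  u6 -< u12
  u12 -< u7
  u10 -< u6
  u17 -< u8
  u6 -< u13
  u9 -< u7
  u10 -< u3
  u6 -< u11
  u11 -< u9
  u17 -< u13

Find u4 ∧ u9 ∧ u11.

Common lower bounds of {u4, u9, u11}: u10, u4.
The greatest among these is u4.

u4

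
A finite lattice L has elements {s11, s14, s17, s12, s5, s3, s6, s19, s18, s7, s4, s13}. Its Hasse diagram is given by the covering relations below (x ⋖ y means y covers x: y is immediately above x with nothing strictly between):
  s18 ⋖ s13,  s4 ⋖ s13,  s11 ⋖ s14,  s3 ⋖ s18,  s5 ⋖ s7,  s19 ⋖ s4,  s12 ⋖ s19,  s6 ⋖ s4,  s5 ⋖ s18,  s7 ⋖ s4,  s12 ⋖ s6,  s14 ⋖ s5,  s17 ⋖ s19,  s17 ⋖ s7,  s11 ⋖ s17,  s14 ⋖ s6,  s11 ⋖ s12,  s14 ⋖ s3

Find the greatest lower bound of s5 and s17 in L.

s11

Common lower bounds of {s5, s17}: s11.
The greatest among these is s11.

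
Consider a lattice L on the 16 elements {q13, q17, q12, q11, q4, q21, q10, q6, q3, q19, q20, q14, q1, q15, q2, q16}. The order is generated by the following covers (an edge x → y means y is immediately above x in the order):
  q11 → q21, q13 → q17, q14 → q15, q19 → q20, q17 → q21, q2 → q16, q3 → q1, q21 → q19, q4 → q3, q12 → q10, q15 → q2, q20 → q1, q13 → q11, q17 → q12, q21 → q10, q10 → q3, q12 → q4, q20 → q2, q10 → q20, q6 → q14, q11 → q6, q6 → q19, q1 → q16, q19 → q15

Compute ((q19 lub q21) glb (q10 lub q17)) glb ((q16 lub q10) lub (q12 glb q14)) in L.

q19 ∨ q21 = q19
q10 ∨ q17 = q10
q19 ∧ q10 = q21
q16 ∨ q10 = q16
q12 ∧ q14 = q13
q16 ∨ q13 = q16
q21 ∧ q16 = q21

q21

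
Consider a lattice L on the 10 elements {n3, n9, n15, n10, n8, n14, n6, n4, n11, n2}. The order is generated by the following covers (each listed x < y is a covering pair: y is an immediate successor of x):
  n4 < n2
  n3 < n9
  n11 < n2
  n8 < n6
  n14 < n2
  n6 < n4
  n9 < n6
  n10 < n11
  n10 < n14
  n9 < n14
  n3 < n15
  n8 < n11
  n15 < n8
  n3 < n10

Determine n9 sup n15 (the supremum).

Common upper bounds of {n9, n15}: n2, n4, n6.
The least among these is n6.

n6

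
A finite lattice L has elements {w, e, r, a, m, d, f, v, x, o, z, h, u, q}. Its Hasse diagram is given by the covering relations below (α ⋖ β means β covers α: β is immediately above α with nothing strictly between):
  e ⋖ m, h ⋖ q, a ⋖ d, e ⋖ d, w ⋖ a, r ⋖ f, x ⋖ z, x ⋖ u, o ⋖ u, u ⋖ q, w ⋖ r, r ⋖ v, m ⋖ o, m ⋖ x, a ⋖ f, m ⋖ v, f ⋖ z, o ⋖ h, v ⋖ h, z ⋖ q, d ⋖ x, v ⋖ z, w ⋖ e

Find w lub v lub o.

h

Common upper bounds of {w, v, o}: h, q.
The least among these is h.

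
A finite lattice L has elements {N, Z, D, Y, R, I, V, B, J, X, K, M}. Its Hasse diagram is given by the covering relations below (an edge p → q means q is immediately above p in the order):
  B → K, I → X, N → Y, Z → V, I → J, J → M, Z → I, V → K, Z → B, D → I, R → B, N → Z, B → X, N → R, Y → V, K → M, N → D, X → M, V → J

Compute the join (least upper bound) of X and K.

M

Common upper bounds of {X, K}: M.
The least among these is M.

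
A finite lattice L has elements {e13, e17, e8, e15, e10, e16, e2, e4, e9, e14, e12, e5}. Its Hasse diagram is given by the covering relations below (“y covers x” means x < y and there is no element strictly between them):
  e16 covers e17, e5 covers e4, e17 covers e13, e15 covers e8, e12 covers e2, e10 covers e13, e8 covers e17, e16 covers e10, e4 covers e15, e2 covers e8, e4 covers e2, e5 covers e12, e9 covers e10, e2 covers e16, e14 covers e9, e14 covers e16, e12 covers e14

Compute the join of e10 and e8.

e2

Common upper bounds of {e10, e8}: e12, e2, e4, e5.
The least among these is e2.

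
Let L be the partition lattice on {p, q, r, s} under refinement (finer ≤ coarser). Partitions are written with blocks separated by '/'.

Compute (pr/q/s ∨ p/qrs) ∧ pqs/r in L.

pqs/r

pr/q/s ∨ p/qrs = pqrs
pqrs ∧ pqs/r = pqs/r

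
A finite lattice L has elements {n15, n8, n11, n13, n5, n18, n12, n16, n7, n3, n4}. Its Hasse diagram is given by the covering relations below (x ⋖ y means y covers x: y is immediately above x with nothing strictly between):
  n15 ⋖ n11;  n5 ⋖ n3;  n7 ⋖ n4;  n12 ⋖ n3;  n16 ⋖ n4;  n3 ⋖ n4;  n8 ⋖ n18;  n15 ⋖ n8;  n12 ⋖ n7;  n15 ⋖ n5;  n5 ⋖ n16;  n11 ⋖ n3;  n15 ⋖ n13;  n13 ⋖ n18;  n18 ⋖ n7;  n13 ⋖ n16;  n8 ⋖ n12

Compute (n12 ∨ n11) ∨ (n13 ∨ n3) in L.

n12 ∨ n11 = n3
n13 ∨ n3 = n4
n3 ∨ n4 = n4

n4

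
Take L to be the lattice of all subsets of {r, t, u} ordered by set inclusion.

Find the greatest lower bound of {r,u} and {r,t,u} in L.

Common lower bounds of {{r,u}, {r,t,u}}: {r,u}, {r}, {u}, ∅.
The greatest among these is {r,u}.

{r,u}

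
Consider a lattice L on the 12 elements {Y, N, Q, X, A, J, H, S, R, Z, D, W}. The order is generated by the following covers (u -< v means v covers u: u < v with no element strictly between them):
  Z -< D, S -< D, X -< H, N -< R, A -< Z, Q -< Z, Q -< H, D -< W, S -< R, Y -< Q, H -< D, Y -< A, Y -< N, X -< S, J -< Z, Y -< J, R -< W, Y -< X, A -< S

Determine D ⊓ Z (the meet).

Common lower bounds of {D, Z}: A, J, Q, Y, Z.
The greatest among these is Z.

Z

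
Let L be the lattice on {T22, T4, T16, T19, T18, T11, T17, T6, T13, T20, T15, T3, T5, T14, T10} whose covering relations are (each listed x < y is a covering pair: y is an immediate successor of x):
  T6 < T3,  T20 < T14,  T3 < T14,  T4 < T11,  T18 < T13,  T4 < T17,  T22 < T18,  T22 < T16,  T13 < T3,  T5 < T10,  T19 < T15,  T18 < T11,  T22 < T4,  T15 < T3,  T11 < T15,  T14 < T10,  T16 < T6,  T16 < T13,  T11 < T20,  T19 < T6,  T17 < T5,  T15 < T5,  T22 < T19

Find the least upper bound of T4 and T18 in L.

T11

Common upper bounds of {T4, T18}: T10, T11, T14, T15, T20, T3, T5.
The least among these is T11.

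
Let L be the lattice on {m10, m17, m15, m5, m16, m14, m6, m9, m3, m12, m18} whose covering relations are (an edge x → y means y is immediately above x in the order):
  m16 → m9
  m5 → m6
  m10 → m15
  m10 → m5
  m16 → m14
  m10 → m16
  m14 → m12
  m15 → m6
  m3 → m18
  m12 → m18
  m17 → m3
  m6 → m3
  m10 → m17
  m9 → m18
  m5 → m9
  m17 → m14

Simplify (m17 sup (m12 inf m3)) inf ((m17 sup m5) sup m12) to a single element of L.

m17

m12 ∧ m3 = m17
m17 ∨ m17 = m17
m17 ∨ m5 = m3
m3 ∨ m12 = m18
m17 ∧ m18 = m17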